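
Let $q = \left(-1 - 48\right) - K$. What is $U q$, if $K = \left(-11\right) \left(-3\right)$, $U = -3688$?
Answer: $302416$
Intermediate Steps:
$K = 33$
$q = -82$ ($q = \left(-1 - 48\right) - 33 = -49 - 33 = -82$)
$U q = \left(-3688\right) \left(-82\right) = 302416$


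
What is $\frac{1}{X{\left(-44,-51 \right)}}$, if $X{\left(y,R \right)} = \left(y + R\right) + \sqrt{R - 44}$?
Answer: $- \frac{1}{96} - \frac{i \sqrt{95}}{9120} \approx -0.010417 - 0.0010687 i$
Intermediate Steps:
$X{\left(y,R \right)} = R + y + \sqrt{-44 + R}$ ($X{\left(y,R \right)} = \left(R + y\right) + \sqrt{-44 + R} = R + y + \sqrt{-44 + R}$)
$\frac{1}{X{\left(-44,-51 \right)}} = \frac{1}{-51 - 44 + \sqrt{-44 - 51}} = \frac{1}{-51 - 44 + \sqrt{-95}} = \frac{1}{-51 - 44 + i \sqrt{95}} = \frac{1}{-95 + i \sqrt{95}}$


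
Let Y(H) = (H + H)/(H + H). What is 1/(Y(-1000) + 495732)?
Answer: 1/495733 ≈ 2.0172e-6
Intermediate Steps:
Y(H) = 1 (Y(H) = (2*H)/((2*H)) = (2*H)*(1/(2*H)) = 1)
1/(Y(-1000) + 495732) = 1/(1 + 495732) = 1/495733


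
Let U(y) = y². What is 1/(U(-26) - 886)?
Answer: -1/210 ≈ -0.0047619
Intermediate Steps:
1/(U(-26) - 886) = 1/((-26)² - 886) = 1/(676 - 886) = 1/(-210) = -1/210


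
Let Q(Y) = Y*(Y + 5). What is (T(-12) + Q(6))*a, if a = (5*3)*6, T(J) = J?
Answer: 4860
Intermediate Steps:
a = 90 (a = 15*6 = 90)
Q(Y) = Y*(5 + Y)
(T(-12) + Q(6))*a = (-12 + 6*(5 + 6))*90 = (-12 + 6*11)*90 = (-12 + 66)*90 = 54*90 = 4860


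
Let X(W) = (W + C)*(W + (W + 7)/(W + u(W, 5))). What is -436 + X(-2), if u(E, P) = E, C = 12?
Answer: -937/2 ≈ -468.50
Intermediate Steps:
X(W) = (12 + W)*(W + (7 + W)/(2*W)) (X(W) = (W + 12)*(W + (W + 7)/(W + W)) = (12 + W)*(W + (7 + W)/((2*W))) = (12 + W)*(W + (7 + W)*(1/(2*W))) = (12 + W)*(W + (7 + W)/(2*W)))
-436 + X(-2) = -436 + (19/2 + (-2)² + 42/(-2) + (25/2)*(-2)) = -436 + (19/2 + 4 + 42*(-½) - 25) = -436 + (19/2 + 4 - 21 - 25) = -436 - 65/2 = -937/2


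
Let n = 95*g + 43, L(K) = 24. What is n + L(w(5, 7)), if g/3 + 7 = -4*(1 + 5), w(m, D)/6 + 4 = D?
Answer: -8768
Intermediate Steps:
w(m, D) = -24 + 6*D
g = -93 (g = -21 + 3*(-4*(1 + 5)) = -21 + 3*(-4*6) = -21 + 3*(-24) = -21 - 72 = -93)
n = -8792 (n = 95*(-93) + 43 = -8835 + 43 = -8792)
n + L(w(5, 7)) = -8792 + 24 = -8768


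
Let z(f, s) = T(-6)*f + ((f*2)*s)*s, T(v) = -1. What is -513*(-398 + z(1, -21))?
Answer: -247779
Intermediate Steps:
z(f, s) = -f + 2*f*s**2 (z(f, s) = -f + ((f*2)*s)*s = -f + ((2*f)*s)*s = -f + (2*f*s)*s = -f + 2*f*s**2)
-513*(-398 + z(1, -21)) = -513*(-398 + 1*(-1 + 2*(-21)**2)) = -513*(-398 + 1*(-1 + 2*441)) = -513*(-398 + 1*(-1 + 882)) = -513*(-398 + 1*881) = -513*(-398 + 881) = -513*483 = -247779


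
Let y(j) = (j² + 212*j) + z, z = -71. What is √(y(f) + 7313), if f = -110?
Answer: 3*I*√442 ≈ 63.071*I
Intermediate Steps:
y(j) = -71 + j² + 212*j (y(j) = (j² + 212*j) - 71 = -71 + j² + 212*j)
√(y(f) + 7313) = √((-71 + (-110)² + 212*(-110)) + 7313) = √((-71 + 12100 - 23320) + 7313) = √(-11291 + 7313) = √(-3978) = 3*I*√442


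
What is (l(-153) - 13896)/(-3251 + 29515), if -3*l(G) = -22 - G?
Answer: -41819/78792 ≈ -0.53075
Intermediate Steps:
l(G) = 22/3 + G/3 (l(G) = -(-22 - G)/3 = 22/3 + G/3)
(l(-153) - 13896)/(-3251 + 29515) = ((22/3 + (⅓)*(-153)) - 13896)/(-3251 + 29515) = ((22/3 - 51) - 13896)/26264 = (-131/3 - 13896)*(1/26264) = -41819/3*1/26264 = -41819/78792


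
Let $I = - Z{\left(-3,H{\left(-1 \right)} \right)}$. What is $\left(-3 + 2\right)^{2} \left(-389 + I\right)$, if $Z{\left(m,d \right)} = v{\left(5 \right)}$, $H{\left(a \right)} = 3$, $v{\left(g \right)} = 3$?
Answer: $-392$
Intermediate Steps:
$Z{\left(m,d \right)} = 3$
$I = -3$ ($I = \left(-1\right) 3 = -3$)
$\left(-3 + 2\right)^{2} \left(-389 + I\right) = \left(-3 + 2\right)^{2} \left(-389 - 3\right) = \left(-1\right)^{2} \left(-392\right) = 1 \left(-392\right) = -392$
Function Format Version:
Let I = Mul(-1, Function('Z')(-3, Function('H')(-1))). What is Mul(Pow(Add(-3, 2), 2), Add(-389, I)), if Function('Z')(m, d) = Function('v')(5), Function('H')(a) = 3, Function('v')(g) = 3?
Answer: -392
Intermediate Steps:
Function('Z')(m, d) = 3
I = -3 (I = Mul(-1, 3) = -3)
Mul(Pow(Add(-3, 2), 2), Add(-389, I)) = Mul(Pow(Add(-3, 2), 2), Add(-389, -3)) = Mul(Pow(-1, 2), -392) = Mul(1, -392) = -392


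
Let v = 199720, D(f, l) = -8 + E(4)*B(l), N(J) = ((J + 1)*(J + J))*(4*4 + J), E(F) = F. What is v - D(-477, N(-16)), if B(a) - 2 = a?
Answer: 199720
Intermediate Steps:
B(a) = 2 + a
N(J) = 2*J*(1 + J)*(16 + J) (N(J) = ((1 + J)*(2*J))*(16 + J) = (2*J*(1 + J))*(16 + J) = 2*J*(1 + J)*(16 + J))
D(f, l) = 4*l (D(f, l) = -8 + 4*(2 + l) = -8 + (8 + 4*l) = 4*l)
v - D(-477, N(-16)) = 199720 - 4*2*(-16)*(16 + (-16)² + 17*(-16)) = 199720 - 4*2*(-16)*(16 + 256 - 272) = 199720 - 4*2*(-16)*0 = 199720 - 4*0 = 199720 - 1*0 = 199720 + 0 = 199720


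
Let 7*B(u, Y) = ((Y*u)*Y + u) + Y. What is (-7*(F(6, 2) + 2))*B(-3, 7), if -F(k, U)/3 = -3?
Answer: 1573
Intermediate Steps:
F(k, U) = 9 (F(k, U) = -3*(-3) = 9)
B(u, Y) = Y/7 + u/7 + u*Y**2/7 (B(u, Y) = (((Y*u)*Y + u) + Y)/7 = ((u*Y**2 + u) + Y)/7 = ((u + u*Y**2) + Y)/7 = (Y + u + u*Y**2)/7 = Y/7 + u/7 + u*Y**2/7)
(-7*(F(6, 2) + 2))*B(-3, 7) = (-7*(9 + 2))*((1/7)*7 + (1/7)*(-3) + (1/7)*(-3)*7**2) = (-7*11)*(1 - 3/7 + (1/7)*(-3)*49) = -77*(1 - 3/7 - 21) = -77*(-143/7) = 1573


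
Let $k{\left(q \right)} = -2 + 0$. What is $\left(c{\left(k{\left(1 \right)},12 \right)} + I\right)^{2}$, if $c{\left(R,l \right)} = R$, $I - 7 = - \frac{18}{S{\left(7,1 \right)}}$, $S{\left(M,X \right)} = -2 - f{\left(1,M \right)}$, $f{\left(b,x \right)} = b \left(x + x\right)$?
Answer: $\frac{2401}{64} \approx 37.516$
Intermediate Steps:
$f{\left(b,x \right)} = 2 b x$ ($f{\left(b,x \right)} = b 2 x = 2 b x$)
$S{\left(M,X \right)} = -2 - 2 M$ ($S{\left(M,X \right)} = -2 - 2 \cdot 1 M = -2 - 2 M$)
$k{\left(q \right)} = -2$
$I = \frac{65}{8}$ ($I = 7 - \frac{18}{-2 - 14} = 7 - \frac{18}{-16} = 7 - - \frac{9}{8} = 7 + \frac{9}{8} = \frac{65}{8} \approx 8.125$)
$\left(c{\left(k{\left(1 \right)},12 \right)} + I\right)^{2} = \left(-2 + \frac{65}{8}\right)^{2} = \left(\frac{49}{8}\right)^{2} = \frac{2401}{64}$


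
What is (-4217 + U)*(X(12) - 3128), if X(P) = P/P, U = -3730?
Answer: 24850269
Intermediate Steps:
X(P) = 1
(-4217 + U)*(X(12) - 3128) = (-4217 - 3730)*(1 - 3128) = -7947*(-3127) = 24850269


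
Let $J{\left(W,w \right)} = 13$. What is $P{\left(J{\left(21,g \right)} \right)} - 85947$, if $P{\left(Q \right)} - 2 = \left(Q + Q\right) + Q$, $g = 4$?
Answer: $-85906$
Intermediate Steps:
$P{\left(Q \right)} = 2 + 3 Q$ ($P{\left(Q \right)} = 2 + \left(\left(Q + Q\right) + Q\right) = 2 + \left(2 Q + Q\right) = 2 + 3 Q$)
$P{\left(J{\left(21,g \right)} \right)} - 85947 = \left(2 + 3 \cdot 13\right) - 85947 = \left(2 + 39\right) - 85947 = 41 - 85947 = -85906$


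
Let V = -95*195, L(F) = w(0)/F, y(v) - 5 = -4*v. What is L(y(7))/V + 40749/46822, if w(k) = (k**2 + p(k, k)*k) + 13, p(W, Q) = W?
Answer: 1335595297/1534591050 ≈ 0.87033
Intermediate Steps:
y(v) = 5 - 4*v
w(k) = 13 + 2*k**2 (w(k) = (k**2 + k*k) + 13 = (k**2 + k**2) + 13 = 2*k**2 + 13 = 13 + 2*k**2)
L(F) = 13/F (L(F) = (13 + 2*0**2)/F = (13 + 2*0)/F = (13 + 0)/F = 13/F)
V = -18525
L(y(7))/V + 40749/46822 = (13/(5 - 4*7))/(-18525) + 40749/46822 = (13/(5 - 28))*(-1/18525) + 40749*(1/46822) = (13/(-23))*(-1/18525) + 40749/46822 = (13*(-1/23))*(-1/18525) + 40749/46822 = -13/23*(-1/18525) + 40749/46822 = 1/32775 + 40749/46822 = 1335595297/1534591050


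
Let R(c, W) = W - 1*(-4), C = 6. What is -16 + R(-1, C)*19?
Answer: 174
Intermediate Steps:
R(c, W) = 4 + W (R(c, W) = W + 4 = 4 + W)
-16 + R(-1, C)*19 = -16 + (4 + 6)*19 = -16 + 10*19 = -16 + 190 = 174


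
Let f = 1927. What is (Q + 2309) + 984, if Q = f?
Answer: 5220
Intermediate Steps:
Q = 1927
(Q + 2309) + 984 = (1927 + 2309) + 984 = 4236 + 984 = 5220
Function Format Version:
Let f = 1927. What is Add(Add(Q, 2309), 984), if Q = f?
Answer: 5220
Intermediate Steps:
Q = 1927
Add(Add(Q, 2309), 984) = Add(Add(1927, 2309), 984) = Add(4236, 984) = 5220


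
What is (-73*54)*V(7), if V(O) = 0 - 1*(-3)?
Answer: -11826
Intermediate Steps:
V(O) = 3 (V(O) = 0 + 3 = 3)
(-73*54)*V(7) = -73*54*3 = -3942*3 = -11826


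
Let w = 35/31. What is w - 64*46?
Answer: -91229/31 ≈ -2942.9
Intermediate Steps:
w = 35/31 (w = 35*(1/31) = 35/31 ≈ 1.1290)
w - 64*46 = 35/31 - 64*46 = 35/31 - 2944 = -91229/31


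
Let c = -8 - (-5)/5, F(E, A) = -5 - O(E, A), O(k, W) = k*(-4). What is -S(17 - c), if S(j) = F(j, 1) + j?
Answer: -115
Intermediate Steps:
O(k, W) = -4*k
F(E, A) = -5 + 4*E (F(E, A) = -5 - (-4)*E = -5 + 4*E)
c = -7 (c = -8 - (-5)/5 = -8 - 1*(-1) = -8 + 1 = -7)
S(j) = -5 + 5*j (S(j) = (-5 + 4*j) + j = -5 + 5*j)
-S(17 - c) = -(-5 + 5*(17 - 1*(-7))) = -(-5 + 5*(17 + 7)) = -(-5 + 5*24) = -(-5 + 120) = -1*115 = -115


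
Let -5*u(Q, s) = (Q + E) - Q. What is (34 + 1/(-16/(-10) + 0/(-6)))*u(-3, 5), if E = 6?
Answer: -831/20 ≈ -41.550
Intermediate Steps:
u(Q, s) = -6/5 (u(Q, s) = -((Q + 6) - Q)/5 = -((6 + Q) - Q)/5 = -1/5*6 = -6/5)
(34 + 1/(-16/(-10) + 0/(-6)))*u(-3, 5) = (34 + 1/(-16/(-10) + 0/(-6)))*(-6/5) = (34 + 1/(-16*(-1/10) + 0*(-1/6)))*(-6/5) = (34 + 1/(8/5 + 0))*(-6/5) = (34 + 1/(8/5))*(-6/5) = (34 + 5/8)*(-6/5) = (277/8)*(-6/5) = -831/20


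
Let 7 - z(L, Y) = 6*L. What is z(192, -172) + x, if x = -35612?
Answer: -36757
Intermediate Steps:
z(L, Y) = 7 - 6*L
z(192, -172) + x = (7 - 6*192) - 35612 = (7 - 1152) - 35612 = -1145 - 35612 = -36757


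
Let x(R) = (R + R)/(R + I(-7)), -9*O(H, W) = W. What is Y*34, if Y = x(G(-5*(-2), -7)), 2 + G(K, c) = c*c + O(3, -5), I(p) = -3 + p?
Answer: 14552/169 ≈ 86.106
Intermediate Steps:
O(H, W) = -W/9
G(K, c) = -13/9 + c² (G(K, c) = -2 + (c*c - ⅑*(-5)) = -2 + (c² + 5/9) = -2 + (5/9 + c²) = -13/9 + c²)
x(R) = 2*R/(-10 + R) (x(R) = (R + R)/(R + (-3 - 7)) = (2*R)/(R - 10) = (2*R)/(-10 + R) = 2*R/(-10 + R))
Y = 428/169 (Y = 2*(-13/9 + (-7)²)/(-10 + (-13/9 + (-7)²)) = 2*(-13/9 + 49)/(-10 + (-13/9 + 49)) = 2*(428/9)/(-10 + 428/9) = 2*(428/9)/(338/9) = 2*(428/9)*(9/338) = 428/169 ≈ 2.5325)
Y*34 = (428/169)*34 = 14552/169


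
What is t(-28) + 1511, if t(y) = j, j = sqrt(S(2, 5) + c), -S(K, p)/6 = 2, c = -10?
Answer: 1511 + I*sqrt(22) ≈ 1511.0 + 4.6904*I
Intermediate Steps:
S(K, p) = -12 (S(K, p) = -6*2 = -12)
j = I*sqrt(22) (j = sqrt(-12 - 10) = sqrt(-22) = I*sqrt(22) ≈ 4.6904*I)
t(y) = I*sqrt(22)
t(-28) + 1511 = I*sqrt(22) + 1511 = 1511 + I*sqrt(22)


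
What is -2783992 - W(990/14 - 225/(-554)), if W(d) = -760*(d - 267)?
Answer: -5686816468/1939 ≈ -2.9329e+6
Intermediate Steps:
W(d) = 202920 - 760*d (W(d) = -760*(-267 + d) = 202920 - 760*d)
-2783992 - W(990/14 - 225/(-554)) = -2783992 - (202920 - 760*(990/14 - 225/(-554))) = -2783992 - (202920 - 760*(990*(1/14) - 225*(-1/554))) = -2783992 - (202920 - 760*(495/7 + 225/554)) = -2783992 - (202920 - 760*275805/3878) = -2783992 - (202920 - 104805900/1939) = -2783992 - 1*288655980/1939 = -2783992 - 288655980/1939 = -5686816468/1939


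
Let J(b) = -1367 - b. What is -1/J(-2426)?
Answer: -1/1059 ≈ -0.00094429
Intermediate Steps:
-1/J(-2426) = -1/(-1367 - 1*(-2426)) = -1/(-1367 + 2426) = -1/1059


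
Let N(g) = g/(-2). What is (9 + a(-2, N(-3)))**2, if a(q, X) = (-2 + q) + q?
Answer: 9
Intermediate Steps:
N(g) = -g/2 (N(g) = g*(-1/2) = -g/2)
a(q, X) = -2 + 2*q
(9 + a(-2, N(-3)))**2 = (9 + (-2 + 2*(-2)))**2 = (9 + (-2 - 4))**2 = (9 - 6)**2 = 3**2 = 9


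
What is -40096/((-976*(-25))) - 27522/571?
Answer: -43401976/870775 ≈ -49.843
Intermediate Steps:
-40096/((-976*(-25))) - 27522/571 = -40096/24400 - 27522*1/571 = -40096*1/24400 - 27522/571 = -2506/1525 - 27522/571 = -43401976/870775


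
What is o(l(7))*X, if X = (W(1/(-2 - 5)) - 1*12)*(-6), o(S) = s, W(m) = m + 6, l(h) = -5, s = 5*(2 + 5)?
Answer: 1290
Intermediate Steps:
s = 35 (s = 5*7 = 35)
W(m) = 6 + m
o(S) = 35
X = 258/7 (X = ((6 + 1/(-2 - 5)) - 1*12)*(-6) = ((6 + 1/(-7)) - 12)*(-6) = ((6 - ⅐) - 12)*(-6) = (41/7 - 12)*(-6) = -43/7*(-6) = 258/7 ≈ 36.857)
o(l(7))*X = 35*(258/7) = 1290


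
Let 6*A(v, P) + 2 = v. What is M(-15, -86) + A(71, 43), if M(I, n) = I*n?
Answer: 2603/2 ≈ 1301.5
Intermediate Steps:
A(v, P) = -⅓ + v/6
M(-15, -86) + A(71, 43) = -15*(-86) + (-⅓ + (⅙)*71) = 1290 + (-⅓ + 71/6) = 1290 + 23/2 = 2603/2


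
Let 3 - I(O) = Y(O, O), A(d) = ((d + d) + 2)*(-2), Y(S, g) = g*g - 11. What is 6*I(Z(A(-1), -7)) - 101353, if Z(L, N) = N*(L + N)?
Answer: -115675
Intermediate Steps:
Y(S, g) = -11 + g**2 (Y(S, g) = g**2 - 11 = -11 + g**2)
A(d) = -4 - 4*d (A(d) = (2*d + 2)*(-2) = (2 + 2*d)*(-2) = -4 - 4*d)
I(O) = 14 - O**2 (I(O) = 3 - (-11 + O**2) = 3 + (11 - O**2) = 14 - O**2)
6*I(Z(A(-1), -7)) - 101353 = 6*(14 - (-7*((-4 - 4*(-1)) - 7))**2) - 101353 = 6*(14 - (-7*((-4 + 4) - 7))**2) - 101353 = 6*(14 - (-7*(0 - 7))**2) - 101353 = 6*(14 - (-7*(-7))**2) - 101353 = 6*(14 - 1*49**2) - 101353 = 6*(14 - 1*2401) - 101353 = 6*(14 - 2401) - 101353 = 6*(-2387) - 101353 = -14322 - 101353 = -115675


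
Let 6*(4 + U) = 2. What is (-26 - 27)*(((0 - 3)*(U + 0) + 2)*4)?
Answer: -2756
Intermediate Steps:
U = -11/3 (U = -4 + (⅙)*2 = -4 + ⅓ = -11/3 ≈ -3.6667)
(-26 - 27)*(((0 - 3)*(U + 0) + 2)*4) = (-26 - 27)*(((0 - 3)*(-11/3 + 0) + 2)*4) = -53*(-3*(-11/3) + 2)*4 = -53*(11 + 2)*4 = -689*4 = -53*52 = -2756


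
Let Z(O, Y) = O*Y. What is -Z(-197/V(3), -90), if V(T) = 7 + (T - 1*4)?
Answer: -2955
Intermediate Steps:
V(T) = 3 + T (V(T) = 7 + (T - 4) = 7 + (-4 + T) = 3 + T)
-Z(-197/V(3), -90) = -(-197/(3 + 3))*(-90) = -(-197/6)*(-90) = -(-197*1/6)*(-90) = -(-197)*(-90)/6 = -1*2955 = -2955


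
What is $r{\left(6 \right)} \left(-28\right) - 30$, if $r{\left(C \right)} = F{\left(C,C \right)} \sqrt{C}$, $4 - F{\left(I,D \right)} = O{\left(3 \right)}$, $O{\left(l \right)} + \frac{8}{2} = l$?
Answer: $-30 - 140 \sqrt{6} \approx -372.93$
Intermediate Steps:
$O{\left(l \right)} = -4 + l$
$F{\left(I,D \right)} = 5$ ($F{\left(I,D \right)} = 4 - \left(-4 + 3\right) = 4 - -1 = 4 + 1 = 5$)
$r{\left(C \right)} = 5 \sqrt{C}$
$r{\left(6 \right)} \left(-28\right) - 30 = 5 \sqrt{6} \left(-28\right) - 30 = - 140 \sqrt{6} - 30 = -30 - 140 \sqrt{6}$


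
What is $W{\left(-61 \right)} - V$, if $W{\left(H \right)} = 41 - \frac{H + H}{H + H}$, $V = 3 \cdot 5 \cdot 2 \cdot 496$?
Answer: $-14840$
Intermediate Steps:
$V = 14880$ ($V = 15 \cdot 2 \cdot 496 = 30 \cdot 496 = 14880$)
$W{\left(H \right)} = 40$ ($W{\left(H \right)} = 41 - \frac{2 H}{2 H} = 41 - 2 H \frac{1}{2 H} = 41 - 1 = 40$)
$W{\left(-61 \right)} - V = 40 - 14880 = -14840$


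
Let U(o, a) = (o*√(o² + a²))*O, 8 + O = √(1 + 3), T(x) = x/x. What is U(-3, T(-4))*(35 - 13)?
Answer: 396*√10 ≈ 1252.3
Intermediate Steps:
T(x) = 1
O = -6 (O = -8 + √(1 + 3) = -8 + √4 = -8 + 2 = -6)
U(o, a) = -6*o*√(a² + o²) (U(o, a) = (o*√(o² + a²))*(-6) = (o*√(a² + o²))*(-6) = -6*o*√(a² + o²))
U(-3, T(-4))*(35 - 13) = (-6*(-3)*√(1² + (-3)²))*(35 - 13) = -6*(-3)*√(1 + 9)*22 = -6*(-3)*√10*22 = (18*√10)*22 = 396*√10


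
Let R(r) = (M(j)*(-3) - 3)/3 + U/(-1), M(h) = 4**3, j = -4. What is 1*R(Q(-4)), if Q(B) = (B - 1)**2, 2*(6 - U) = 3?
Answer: -139/2 ≈ -69.500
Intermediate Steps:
U = 9/2 (U = 6 - 1/2*3 = 6 - 3/2 = 9/2 ≈ 4.5000)
M(h) = 64
Q(B) = (-1 + B)**2
R(r) = -139/2 (R(r) = (64*(-3) - 3)/3 + (9/2)/(-1) = (-192 - 3)*(1/3) + (9/2)*(-1) = -195*1/3 - 9/2 = -65 - 9/2 = -139/2)
1*R(Q(-4)) = 1*(-139/2) = -139/2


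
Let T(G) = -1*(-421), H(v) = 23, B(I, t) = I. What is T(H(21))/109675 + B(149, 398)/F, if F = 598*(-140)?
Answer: 3780909/1836398200 ≈ 0.0020589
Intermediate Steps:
F = -83720
T(G) = 421
T(H(21))/109675 + B(149, 398)/F = 421/109675 + 149/(-83720) = 421*(1/109675) + 149*(-1/83720) = 421/109675 - 149/83720 = 3780909/1836398200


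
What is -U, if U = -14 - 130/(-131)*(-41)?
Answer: 7164/131 ≈ 54.687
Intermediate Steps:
U = -7164/131 (U = -14 - 130*(-1/131)*(-41) = -14 + (130/131)*(-41) = -14 - 5330/131 = -7164/131 ≈ -54.687)
-U = -1*(-7164/131) = 7164/131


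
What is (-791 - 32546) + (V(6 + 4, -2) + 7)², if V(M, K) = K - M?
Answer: -33312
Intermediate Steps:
(-791 - 32546) + (V(6 + 4, -2) + 7)² = (-791 - 32546) + ((-2 - (6 + 4)) + 7)² = -33337 + ((-2 - 1*10) + 7)² = -33337 + ((-2 - 10) + 7)² = -33337 + (-12 + 7)² = -33337 + (-5)² = -33337 + 25 = -33312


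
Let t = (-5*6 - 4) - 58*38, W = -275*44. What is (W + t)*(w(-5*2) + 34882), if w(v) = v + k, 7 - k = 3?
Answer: -500052088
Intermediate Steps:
k = 4 (k = 7 - 1*3 = 7 - 3 = 4)
W = -12100
w(v) = 4 + v (w(v) = v + 4 = 4 + v)
t = -2238 (t = (-30 - 4) - 2204 = -34 - 2204 = -2238)
(W + t)*(w(-5*2) + 34882) = (-12100 - 2238)*((4 - 5*2) + 34882) = -14338*((4 - 10) + 34882) = -14338*(-6 + 34882) = -14338*34876 = -500052088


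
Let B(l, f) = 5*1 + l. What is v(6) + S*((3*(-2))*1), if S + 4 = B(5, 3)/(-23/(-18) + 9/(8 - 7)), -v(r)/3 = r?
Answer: 6/37 ≈ 0.16216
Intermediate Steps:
v(r) = -3*r
B(l, f) = 5 + l
S = -112/37 (S = -4 + (5 + 5)/(-23/(-18) + 9/(8 - 7)) = -4 + 10/(-23*(-1/18) + 9/1) = -4 + 10/(23/18 + 9*1) = -4 + 10/(23/18 + 9) = -4 + 10/(185/18) = -4 + 10*(18/185) = -4 + 36/37 = -112/37 ≈ -3.0270)
v(6) + S*((3*(-2))*1) = -3*6 - 112*3*(-2)/37 = -18 - (-672)/37 = -18 - 112/37*(-6) = -18 + 672/37 = 6/37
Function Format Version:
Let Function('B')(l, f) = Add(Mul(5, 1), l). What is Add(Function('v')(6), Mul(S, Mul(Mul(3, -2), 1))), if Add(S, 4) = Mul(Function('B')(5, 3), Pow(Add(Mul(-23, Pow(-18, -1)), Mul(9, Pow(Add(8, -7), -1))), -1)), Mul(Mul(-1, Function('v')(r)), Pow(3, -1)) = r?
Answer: Rational(6, 37) ≈ 0.16216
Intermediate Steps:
Function('v')(r) = Mul(-3, r)
Function('B')(l, f) = Add(5, l)
S = Rational(-112, 37) (S = Add(-4, Mul(Add(5, 5), Pow(Add(Mul(-23, Pow(-18, -1)), Mul(9, Pow(Add(8, -7), -1))), -1))) = Add(-4, Mul(10, Pow(Add(Mul(-23, Rational(-1, 18)), Mul(9, Pow(1, -1))), -1))) = Add(-4, Mul(10, Pow(Add(Rational(23, 18), Mul(9, 1)), -1))) = Add(-4, Mul(10, Pow(Add(Rational(23, 18), 9), -1))) = Add(-4, Mul(10, Pow(Rational(185, 18), -1))) = Add(-4, Mul(10, Rational(18, 185))) = Add(-4, Rational(36, 37)) = Rational(-112, 37) ≈ -3.0270)
Add(Function('v')(6), Mul(S, Mul(Mul(3, -2), 1))) = Add(Mul(-3, 6), Mul(Rational(-112, 37), Mul(Mul(3, -2), 1))) = Add(-18, Mul(Rational(-112, 37), Mul(-6, 1))) = Add(-18, Mul(Rational(-112, 37), -6)) = Add(-18, Rational(672, 37)) = Rational(6, 37)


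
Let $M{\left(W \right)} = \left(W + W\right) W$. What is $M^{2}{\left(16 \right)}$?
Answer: $262144$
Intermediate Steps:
$M{\left(W \right)} = 2 W^{2}$ ($M{\left(W \right)} = 2 W W = 2 W^{2}$)
$M^{2}{\left(16 \right)} = \left(2 \cdot 16^{2}\right)^{2} = \left(2 \cdot 256\right)^{2} = 512^{2} = 262144$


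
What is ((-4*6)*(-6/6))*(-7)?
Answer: -168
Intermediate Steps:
((-4*6)*(-6/6))*(-7) = -(-144)/6*(-7) = -24*(-1)*(-7) = 24*(-7) = -168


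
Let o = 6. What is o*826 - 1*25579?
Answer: -20623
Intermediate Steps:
o*826 - 1*25579 = 6*826 - 1*25579 = 4956 - 25579 = -20623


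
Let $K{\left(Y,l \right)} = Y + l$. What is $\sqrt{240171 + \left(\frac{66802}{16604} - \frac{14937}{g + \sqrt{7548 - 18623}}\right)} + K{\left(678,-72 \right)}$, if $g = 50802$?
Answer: $606 + \frac{\sqrt{8302} \sqrt{\frac{101295662443512 + 9969665215 i \sqrt{443}}{50802 + 5 i \sqrt{443}}}}{8302} \approx 1096.1 + 6.2141 \cdot 10^{-7} i$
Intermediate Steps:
$\sqrt{240171 + \left(\frac{66802}{16604} - \frac{14937}{g + \sqrt{7548 - 18623}}\right)} + K{\left(678,-72 \right)} = \sqrt{240171 + \left(\frac{66802}{16604} - \frac{14937}{50802 + \sqrt{7548 - 18623}}\right)} + \left(678 - 72\right) = \sqrt{240171 + \left(66802 \cdot \frac{1}{16604} - \frac{14937}{50802 + \sqrt{-11075}}\right)} + 606 = \sqrt{240171 + \left(\frac{33401}{8302} - \frac{14937}{50802 + 5 i \sqrt{443}}\right)} + 606 = \sqrt{\frac{1993933043}{8302} - \frac{14937}{50802 + 5 i \sqrt{443}}} + 606 = 606 + \sqrt{\frac{1993933043}{8302} - \frac{14937}{50802 + 5 i \sqrt{443}}}$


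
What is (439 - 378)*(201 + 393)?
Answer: 36234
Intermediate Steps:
(439 - 378)*(201 + 393) = 61*594 = 36234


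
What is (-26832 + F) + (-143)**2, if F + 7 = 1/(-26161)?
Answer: -167168791/26161 ≈ -6390.0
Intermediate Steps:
F = -183128/26161 (F = -7 + 1/(-26161) = -7 - 1/26161 = -183128/26161 ≈ -7.0000)
(-26832 + F) + (-143)**2 = (-26832 - 183128/26161) + (-143)**2 = -702135080/26161 + 20449 = -167168791/26161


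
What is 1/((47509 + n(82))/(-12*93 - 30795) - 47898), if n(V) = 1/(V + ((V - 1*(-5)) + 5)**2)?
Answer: -90903802/4354245645501 ≈ -2.0877e-5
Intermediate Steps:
n(V) = 1/(V + (10 + V)**2) (n(V) = 1/(V + ((V + 5) + 5)**2) = 1/(V + ((5 + V) + 5)**2) = 1/(V + (10 + V)**2))
1/((47509 + n(82))/(-12*93 - 30795) - 47898) = 1/((47509 + 1/(82 + (10 + 82)**2))/(-12*93 - 30795) - 47898) = 1/((47509 + 1/(82 + 92**2))/(-1116 - 30795) - 47898) = 1/((47509 + 1/(82 + 8464))/(-31911) - 47898) = 1/((47509 + 1/8546)*(-1/31911) - 47898) = 1/((406011915/8546)*(-1/31911) - 47898) = 1/(-135337305/90903802 - 47898) = 1/(-4354245645501/90903802) = -90903802/4354245645501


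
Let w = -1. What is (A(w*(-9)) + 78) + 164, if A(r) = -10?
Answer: 232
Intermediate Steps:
(A(w*(-9)) + 78) + 164 = (-10 + 78) + 164 = 68 + 164 = 232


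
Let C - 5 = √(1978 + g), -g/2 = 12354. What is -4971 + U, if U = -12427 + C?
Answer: -17393 + I*√22730 ≈ -17393.0 + 150.76*I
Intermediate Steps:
g = -24708 (g = -2*12354 = -24708)
C = 5 + I*√22730 (C = 5 + √(1978 - 24708) = 5 + √(-22730) = 5 + I*√22730 ≈ 5.0 + 150.76*I)
U = -12422 + I*√22730 (U = -12427 + (5 + I*√22730) = -12422 + I*√22730 ≈ -12422.0 + 150.76*I)
-4971 + U = -4971 + (-12422 + I*√22730) = -17393 + I*√22730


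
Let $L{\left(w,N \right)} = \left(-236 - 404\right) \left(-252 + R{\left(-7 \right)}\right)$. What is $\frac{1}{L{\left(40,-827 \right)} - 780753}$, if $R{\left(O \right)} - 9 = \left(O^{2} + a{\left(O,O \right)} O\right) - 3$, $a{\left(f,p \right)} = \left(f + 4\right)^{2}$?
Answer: $- \frac{1}{614353} \approx -1.6277 \cdot 10^{-6}$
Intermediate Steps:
$a{\left(f,p \right)} = \left(4 + f\right)^{2}$
$R{\left(O \right)} = 6 + O^{2} + O \left(4 + O\right)^{2}$ ($R{\left(O \right)} = 9 - \left(3 - O^{2} - \left(4 + O\right)^{2} O\right) = 9 - \left(3 - O^{2} - O \left(4 + O\right)^{2}\right) = 9 + \left(-3 + O^{2} + O \left(4 + O\right)^{2}\right) = 6 + O^{2} + O \left(4 + O\right)^{2}$)
$L{\left(w,N \right)} = 166400$ ($L{\left(w,N \right)} = \left(-236 - 404\right) \left(-252 + \left(6 + \left(-7\right)^{2} - 7 \left(4 - 7\right)^{2}\right)\right) = - 640 \left(-252 + \left(6 + 49 - 7 \left(-3\right)^{2}\right)\right) = - 640 \left(-252 + \left(6 + 49 - 63\right)\right) = - 640 \left(-252 - 8\right) = \left(-640\right) \left(-260\right) = 166400$)
$\frac{1}{L{\left(40,-827 \right)} - 780753} = \frac{1}{166400 - 780753} = \frac{1}{-614353} = - \frac{1}{614353}$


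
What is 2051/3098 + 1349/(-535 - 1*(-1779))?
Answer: 3365323/1926956 ≈ 1.7464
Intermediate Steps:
2051/3098 + 1349/(-535 - 1*(-1779)) = 2051*(1/3098) + 1349/(-535 + 1779) = 2051/3098 + 1349/1244 = 3365323/1926956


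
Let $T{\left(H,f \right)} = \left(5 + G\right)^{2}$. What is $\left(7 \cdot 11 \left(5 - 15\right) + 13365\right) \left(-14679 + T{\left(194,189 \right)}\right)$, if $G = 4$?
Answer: $-183861810$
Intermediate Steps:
$T{\left(H,f \right)} = 81$ ($T{\left(H,f \right)} = \left(5 + 4\right)^{2} = 9^{2} = 81$)
$\left(7 \cdot 11 \left(5 - 15\right) + 13365\right) \left(-14679 + T{\left(194,189 \right)}\right) = \left(7 \cdot 11 \left(5 - 15\right) + 13365\right) \left(-14679 + 81\right) = \left(77 \left(-10\right) + 13365\right) \left(-14598\right) = \left(-770 + 13365\right) \left(-14598\right) = 12595 \left(-14598\right) = -183861810$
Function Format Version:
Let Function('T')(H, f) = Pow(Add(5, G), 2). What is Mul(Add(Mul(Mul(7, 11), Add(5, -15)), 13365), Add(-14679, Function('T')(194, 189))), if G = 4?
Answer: -183861810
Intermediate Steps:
Function('T')(H, f) = 81 (Function('T')(H, f) = Pow(Add(5, 4), 2) = Pow(9, 2) = 81)
Mul(Add(Mul(Mul(7, 11), Add(5, -15)), 13365), Add(-14679, Function('T')(194, 189))) = Mul(Add(Mul(Mul(7, 11), Add(5, -15)), 13365), Add(-14679, 81)) = Mul(Add(Mul(77, -10), 13365), -14598) = Mul(Add(-770, 13365), -14598) = Mul(12595, -14598) = -183861810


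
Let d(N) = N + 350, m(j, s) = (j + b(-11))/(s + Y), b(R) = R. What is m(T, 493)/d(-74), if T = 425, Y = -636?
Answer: -3/286 ≈ -0.010490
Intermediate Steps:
m(j, s) = (-11 + j)/(-636 + s) (m(j, s) = (j - 11)/(s - 636) = (-11 + j)/(-636 + s))
d(N) = 350 + N
m(T, 493)/d(-74) = ((-11 + 425)/(-636 + 493))/(350 - 74) = (414/(-143))/276 = -1/143*414*(1/276) = -414/143*1/276 = -3/286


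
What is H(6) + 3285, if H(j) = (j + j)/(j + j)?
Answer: 3286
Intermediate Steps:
H(j) = 1 (H(j) = (2*j)/((2*j)) = (2*j)*(1/(2*j)) = 1)
H(6) + 3285 = 1 + 3285 = 3286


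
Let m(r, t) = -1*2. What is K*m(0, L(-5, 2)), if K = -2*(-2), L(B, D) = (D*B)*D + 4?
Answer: -8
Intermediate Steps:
L(B, D) = 4 + B*D² (L(B, D) = (B*D)*D + 4 = B*D² + 4 = 4 + B*D²)
m(r, t) = -2
K = 4
K*m(0, L(-5, 2)) = 4*(-2) = -8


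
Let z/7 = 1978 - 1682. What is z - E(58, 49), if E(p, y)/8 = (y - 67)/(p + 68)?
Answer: 14512/7 ≈ 2073.1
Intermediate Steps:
E(p, y) = 8*(-67 + y)/(68 + p) (E(p, y) = 8*((y - 67)/(p + 68)) = 8*((-67 + y)/(68 + p)) = 8*(-67 + y)/(68 + p))
z = 2072 (z = 7*(1978 - 1682) = 7*296 = 2072)
z - E(58, 49) = 2072 - 8*(-67 + 49)/(68 + 58) = 2072 - 8*(-18)/126 = 2072 - 1*(-8/7) = 2072 + 8/7 = 14512/7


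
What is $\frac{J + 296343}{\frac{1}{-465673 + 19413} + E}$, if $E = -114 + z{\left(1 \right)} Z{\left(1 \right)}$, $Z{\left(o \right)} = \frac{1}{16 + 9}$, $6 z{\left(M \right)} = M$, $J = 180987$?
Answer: $- \frac{3195199287000}{763059989} \approx -4187.4$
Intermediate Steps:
$z{\left(M \right)} = \frac{M}{6}$
$Z{\left(o \right)} = \frac{1}{25}$
$E = - \frac{17099}{150}$ ($E = -114 + \frac{1}{6} \cdot 1 \cdot \frac{1}{25} = -114 + \frac{1}{6} \cdot \frac{1}{25} = -114 + \frac{1}{150} = - \frac{17099}{150} \approx -113.99$)
$\frac{J + 296343}{\frac{1}{-465673 + 19413} + E} = \frac{180987 + 296343}{\frac{1}{-465673 + 19413} - \frac{17099}{150}} = \frac{477330}{\frac{1}{-446260} - \frac{17099}{150}} = \frac{477330}{- \frac{1}{446260} - \frac{17099}{150}} = \frac{477330}{- \frac{763059989}{6693900}} = 477330 \left(- \frac{6693900}{763059989}\right) = - \frac{3195199287000}{763059989}$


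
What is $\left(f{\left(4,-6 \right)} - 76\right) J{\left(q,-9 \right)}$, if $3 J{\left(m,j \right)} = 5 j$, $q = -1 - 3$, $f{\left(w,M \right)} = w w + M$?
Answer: $990$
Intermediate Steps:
$f{\left(w,M \right)} = M + w^{2}$ ($f{\left(w,M \right)} = w^{2} + M = M + w^{2}$)
$q = -4$
$J{\left(m,j \right)} = \frac{5 j}{3}$
$\left(f{\left(4,-6 \right)} - 76\right) J{\left(q,-9 \right)} = \left(\left(-6 + 4^{2}\right) - 76\right) \frac{5}{3} \left(-9\right) = \left(\left(-6 + 16\right) - 76\right) \left(-15\right) = \left(10 - 76\right) \left(-15\right) = \left(-66\right) \left(-15\right) = 990$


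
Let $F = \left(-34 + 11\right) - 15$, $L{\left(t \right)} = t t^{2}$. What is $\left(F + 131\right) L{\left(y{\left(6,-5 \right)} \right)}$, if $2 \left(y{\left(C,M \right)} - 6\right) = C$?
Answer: $67797$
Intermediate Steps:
$y{\left(C,M \right)} = 6 + \frac{C}{2}$
$L{\left(t \right)} = t^{3}$
$F = -38$ ($F = -23 - 15 = -38$)
$\left(F + 131\right) L{\left(y{\left(6,-5 \right)} \right)} = \left(-38 + 131\right) \left(6 + \frac{1}{2} \cdot 6\right)^{3} = 93 \left(6 + 3\right)^{3} = 93 \cdot 9^{3} = 93 \cdot 729 = 67797$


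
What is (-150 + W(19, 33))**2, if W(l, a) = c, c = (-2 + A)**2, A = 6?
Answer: 17956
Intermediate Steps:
c = 16 (c = (-2 + 6)**2 = 4**2 = 16)
W(l, a) = 16
(-150 + W(19, 33))**2 = (-150 + 16)**2 = (-134)**2 = 17956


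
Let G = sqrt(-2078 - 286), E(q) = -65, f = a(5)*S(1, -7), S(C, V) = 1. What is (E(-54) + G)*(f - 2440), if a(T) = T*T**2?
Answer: 150475 - 4630*I*sqrt(591) ≈ 1.5048e+5 - 1.1256e+5*I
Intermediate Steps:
a(T) = T**3
f = 125 (f = 5**3*1 = 125*1 = 125)
G = 2*I*sqrt(591) (G = sqrt(-2364) = 2*I*sqrt(591) ≈ 48.621*I)
(E(-54) + G)*(f - 2440) = (-65 + 2*I*sqrt(591))*(125 - 2440) = (-65 + 2*I*sqrt(591))*(-2315) = 150475 - 4630*I*sqrt(591)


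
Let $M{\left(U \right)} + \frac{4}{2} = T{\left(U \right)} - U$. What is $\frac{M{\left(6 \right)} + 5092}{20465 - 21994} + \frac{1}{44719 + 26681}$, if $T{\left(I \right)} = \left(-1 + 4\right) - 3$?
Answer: $- \frac{362996071}{109170600} \approx -3.325$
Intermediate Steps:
$T{\left(I \right)} = 0$ ($T{\left(I \right)} = 3 - 3 = 0$)
$M{\left(U \right)} = -2 - U$ ($M{\left(U \right)} = -2 + \left(0 - U\right) = -2 - U$)
$\frac{M{\left(6 \right)} + 5092}{20465 - 21994} + \frac{1}{44719 + 26681} = \frac{\left(-2 - 6\right) + 5092}{20465 - 21994} + \frac{1}{44719 + 26681} = \frac{\left(-2 - 6\right) + 5092}{-1529} + \frac{1}{71400} = \left(-8 + 5092\right) \left(- \frac{1}{1529}\right) + \frac{1}{71400} = 5084 \left(- \frac{1}{1529}\right) + \frac{1}{71400} = - \frac{5084}{1529} + \frac{1}{71400} = - \frac{362996071}{109170600}$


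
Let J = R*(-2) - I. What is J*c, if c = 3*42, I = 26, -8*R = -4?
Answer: -3402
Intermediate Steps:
R = 1/2 (R = -1/8*(-4) = 1/2 ≈ 0.50000)
J = -27 (J = (1/2)*(-2) - 1*26 = -1 - 26 = -27)
c = 126
J*c = -27*126 = -3402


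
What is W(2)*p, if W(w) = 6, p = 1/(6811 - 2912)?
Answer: 6/3899 ≈ 0.0015389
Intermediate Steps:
p = 1/3899 ≈ 0.00025648
W(2)*p = 6*(1/3899) = 6/3899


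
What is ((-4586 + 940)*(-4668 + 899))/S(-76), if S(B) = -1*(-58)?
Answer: 6870887/29 ≈ 2.3693e+5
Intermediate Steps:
S(B) = 58
((-4586 + 940)*(-4668 + 899))/S(-76) = ((-4586 + 940)*(-4668 + 899))/58 = -3646*(-3769)*(1/58) = 13741774*(1/58) = 6870887/29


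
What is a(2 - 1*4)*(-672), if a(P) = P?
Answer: 1344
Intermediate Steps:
a(2 - 1*4)*(-672) = (2 - 1*4)*(-672) = (2 - 4)*(-672) = -2*(-672) = 1344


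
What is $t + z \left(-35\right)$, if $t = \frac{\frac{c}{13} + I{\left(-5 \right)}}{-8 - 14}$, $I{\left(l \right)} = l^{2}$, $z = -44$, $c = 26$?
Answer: $\frac{33853}{22} \approx 1538.8$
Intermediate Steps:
$t = - \frac{27}{22}$ ($t = \frac{\frac{26}{13} + \left(-5\right)^{2}}{-8 - 14} = \frac{26 \cdot \frac{1}{13} + 25}{-22} = \left(2 + 25\right) \left(- \frac{1}{22}\right) = 27 \left(- \frac{1}{22}\right) = - \frac{27}{22} \approx -1.2273$)
$t + z \left(-35\right) = - \frac{27}{22} - -1540 = - \frac{27}{22} + 1540 = \frac{33853}{22}$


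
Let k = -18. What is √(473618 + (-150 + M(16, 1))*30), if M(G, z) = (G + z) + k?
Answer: 4*√29318 ≈ 684.90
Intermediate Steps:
M(G, z) = -18 + G + z (M(G, z) = (G + z) - 18 = -18 + G + z)
√(473618 + (-150 + M(16, 1))*30) = √(473618 + (-150 + (-18 + 16 + 1))*30) = √(473618 + (-150 - 1)*30) = √(473618 - 151*30) = √(473618 - 4530) = √469088 = 4*√29318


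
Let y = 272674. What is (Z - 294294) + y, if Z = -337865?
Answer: -359485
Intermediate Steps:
(Z - 294294) + y = (-337865 - 294294) + 272674 = -632159 + 272674 = -359485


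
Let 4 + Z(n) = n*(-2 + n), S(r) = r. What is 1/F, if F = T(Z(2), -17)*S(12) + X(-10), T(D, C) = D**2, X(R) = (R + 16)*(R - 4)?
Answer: 1/108 ≈ 0.0092593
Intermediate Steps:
X(R) = (-4 + R)*(16 + R) (X(R) = (16 + R)*(-4 + R) = (-4 + R)*(16 + R))
Z(n) = -4 + n*(-2 + n)
F = 108 (F = (-4 + 2**2 - 2*2)**2*12 + (-64 + (-10)**2 + 12*(-10)) = (-4 + 4 - 4)**2*12 + (-64 + 100 - 120) = (-4)**2*12 - 84 = 16*12 - 84 = 192 - 84 = 108)
1/F = 1/108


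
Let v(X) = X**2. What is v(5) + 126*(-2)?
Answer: -227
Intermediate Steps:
v(5) + 126*(-2) = 5**2 + 126*(-2) = 25 - 252 = -227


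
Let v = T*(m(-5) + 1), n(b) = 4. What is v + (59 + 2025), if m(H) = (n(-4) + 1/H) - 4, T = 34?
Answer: 10556/5 ≈ 2111.2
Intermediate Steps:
m(H) = 1/H (m(H) = (4 + 1/H) - 4 = 1/H)
v = 136/5 (v = 34*(1/(-5) + 1) = 34*(-⅕ + 1) = 34*(⅘) = 136/5 ≈ 27.200)
v + (59 + 2025) = 136/5 + (59 + 2025) = 136/5 + 2084 = 10556/5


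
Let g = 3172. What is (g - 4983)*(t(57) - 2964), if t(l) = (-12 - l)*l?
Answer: 12490467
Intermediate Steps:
t(l) = l*(-12 - l)
(g - 4983)*(t(57) - 2964) = (3172 - 4983)*(-1*57*(12 + 57) - 2964) = -1811*(-1*57*69 - 2964) = -1811*(-3933 - 2964) = -1811*(-6897) = 12490467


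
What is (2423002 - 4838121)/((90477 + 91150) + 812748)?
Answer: -2415119/994375 ≈ -2.4288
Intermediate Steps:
(2423002 - 4838121)/((90477 + 91150) + 812748) = -2415119/(181627 + 812748) = -2415119/994375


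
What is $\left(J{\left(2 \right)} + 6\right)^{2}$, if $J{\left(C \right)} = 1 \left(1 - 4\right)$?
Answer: $9$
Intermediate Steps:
$J{\left(C \right)} = -3$ ($J{\left(C \right)} = 1 \left(-3\right) = -3$)
$\left(J{\left(2 \right)} + 6\right)^{2} = \left(-3 + 6\right)^{2} = 3^{2} = 9$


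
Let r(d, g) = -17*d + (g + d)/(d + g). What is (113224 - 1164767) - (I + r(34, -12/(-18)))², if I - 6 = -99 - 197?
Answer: -1803232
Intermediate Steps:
I = -290 (I = 6 + (-99 - 197) = 6 - 296 = -290)
r(d, g) = 1 - 17*d (r(d, g) = -17*d + (d + g)/(d + g) = -17*d + 1 = 1 - 17*d)
(113224 - 1164767) - (I + r(34, -12/(-18)))² = (113224 - 1164767) - (-290 + (1 - 17*34))² = -1051543 - (-290 + (1 - 578))² = -1051543 - (-290 - 577)² = -1051543 - 1*(-867)² = -1051543 - 1*751689 = -1051543 - 751689 = -1803232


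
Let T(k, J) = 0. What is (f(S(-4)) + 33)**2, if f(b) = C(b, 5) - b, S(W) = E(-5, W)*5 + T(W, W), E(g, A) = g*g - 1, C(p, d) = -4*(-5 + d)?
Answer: 7569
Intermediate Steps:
C(p, d) = 20 - 4*d
E(g, A) = -1 + g**2 (E(g, A) = g**2 - 1 = -1 + g**2)
S(W) = 120 (S(W) = (-1 + (-5)**2)*5 + 0 = (-1 + 25)*5 + 0 = 24*5 + 0 = 120 + 0 = 120)
f(b) = -b (f(b) = (20 - 4*5) - b = (20 - 20) - b = 0 - b = -b)
(f(S(-4)) + 33)**2 = (-1*120 + 33)**2 = (-120 + 33)**2 = (-87)**2 = 7569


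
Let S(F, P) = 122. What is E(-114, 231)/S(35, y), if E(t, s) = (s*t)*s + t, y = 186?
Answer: -3041634/61 ≈ -49863.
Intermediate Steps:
E(t, s) = t + t*s² (E(t, s) = t*s² + t = t + t*s²)
E(-114, 231)/S(35, y) = -114*(1 + 231²)/122 = -114*(1 + 53361)*(1/122) = -114*53362*(1/122) = -6083268*1/122 = -3041634/61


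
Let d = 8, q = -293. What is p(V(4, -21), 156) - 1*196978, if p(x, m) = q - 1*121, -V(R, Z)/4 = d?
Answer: -197392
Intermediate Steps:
V(R, Z) = -32 (V(R, Z) = -4*8 = -32)
p(x, m) = -414 (p(x, m) = -293 - 1*121 = -293 - 121 = -414)
p(V(4, -21), 156) - 1*196978 = -414 - 1*196978 = -414 - 196978 = -197392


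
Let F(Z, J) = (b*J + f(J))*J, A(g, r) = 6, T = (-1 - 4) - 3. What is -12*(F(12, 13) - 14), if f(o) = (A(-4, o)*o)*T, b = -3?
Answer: 103596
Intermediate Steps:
T = -8 (T = -5 - 3 = -8)
f(o) = -48*o (f(o) = (6*o)*(-8) = -48*o)
F(Z, J) = -51*J² (F(Z, J) = (-3*J - 48*J)*J = (-51*J)*J = -51*J²)
-12*(F(12, 13) - 14) = -12*(-51*13² - 14) = -12*(-51*169 - 14) = -12*(-8619 - 14) = -12*(-8633) = 103596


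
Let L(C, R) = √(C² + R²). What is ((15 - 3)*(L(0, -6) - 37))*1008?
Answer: -374976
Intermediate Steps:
((15 - 3)*(L(0, -6) - 37))*1008 = ((15 - 3)*(√(0² + (-6)²) - 37))*1008 = (12*(√(0 + 36) - 37))*1008 = (12*(√36 - 37))*1008 = (12*(6 - 37))*1008 = (12*(-31))*1008 = -372*1008 = -374976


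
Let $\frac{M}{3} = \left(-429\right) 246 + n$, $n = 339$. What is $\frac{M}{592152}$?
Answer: $- \frac{105195}{197384} \approx -0.53295$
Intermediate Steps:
$M = -315585$ ($M = 3 \left(\left(-429\right) 246 + 339\right) = 3 \left(-105534 + 339\right) = 3 \left(-105195\right) = -315585$)
$\frac{M}{592152} = - \frac{315585}{592152} = \left(-315585\right) \frac{1}{592152} = - \frac{105195}{197384}$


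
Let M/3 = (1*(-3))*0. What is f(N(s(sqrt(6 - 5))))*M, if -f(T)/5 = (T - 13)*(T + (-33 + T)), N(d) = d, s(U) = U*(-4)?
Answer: 0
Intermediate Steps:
s(U) = -4*U
M = 0 (M = 3*((1*(-3))*0) = 3*(-3*0) = 3*0 = 0)
f(T) = -5*(-33 + 2*T)*(-13 + T) (f(T) = -5*(T - 13)*(T + (-33 + T)) = -5*(-13 + T)*(-33 + 2*T) = -5*(-33 + 2*T)*(-13 + T))
f(N(s(sqrt(6 - 5))))*M = (-2145 - 10*(-4*sqrt(6 - 5))**2 + 295*(-4*sqrt(6 - 5)))*0 = (-2145 - 10*(-4*sqrt(1))**2 + 295*(-4*sqrt(1)))*0 = (-2145 - 10*(-4*1)**2 + 295*(-4*1))*0 = (-2145 - 10*(-4)**2 + 295*(-4))*0 = (-2145 - 10*16 - 1180)*0 = (-2145 - 160 - 1180)*0 = -3485*0 = 0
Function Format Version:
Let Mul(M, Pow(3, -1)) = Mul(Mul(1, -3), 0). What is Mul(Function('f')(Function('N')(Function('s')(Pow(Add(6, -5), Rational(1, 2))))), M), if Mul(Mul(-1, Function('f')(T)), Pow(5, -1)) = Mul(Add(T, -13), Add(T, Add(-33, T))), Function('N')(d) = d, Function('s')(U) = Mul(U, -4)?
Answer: 0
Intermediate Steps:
Function('s')(U) = Mul(-4, U)
M = 0 (M = Mul(3, Mul(Mul(1, -3), 0)) = Mul(3, Mul(-3, 0)) = Mul(3, 0) = 0)
Function('f')(T) = Mul(-5, Add(-33, Mul(2, T)), Add(-13, T)) (Function('f')(T) = Mul(-5, Mul(Add(T, -13), Add(T, Add(-33, T)))) = Mul(-5, Mul(Add(-13, T), Add(-33, Mul(2, T)))) = Mul(-5, Mul(Add(-33, Mul(2, T)), Add(-13, T))) = Mul(-5, Add(-33, Mul(2, T)), Add(-13, T)))
Mul(Function('f')(Function('N')(Function('s')(Pow(Add(6, -5), Rational(1, 2))))), M) = Mul(Add(-2145, Mul(-10, Pow(Mul(-4, Pow(Add(6, -5), Rational(1, 2))), 2)), Mul(295, Mul(-4, Pow(Add(6, -5), Rational(1, 2))))), 0) = Mul(Add(-2145, Mul(-10, Pow(Mul(-4, Pow(1, Rational(1, 2))), 2)), Mul(295, Mul(-4, Pow(1, Rational(1, 2))))), 0) = Mul(Add(-2145, Mul(-10, Pow(Mul(-4, 1), 2)), Mul(295, Mul(-4, 1))), 0) = Mul(Add(-2145, Mul(-10, Pow(-4, 2)), Mul(295, -4)), 0) = Mul(Add(-2145, Mul(-10, 16), -1180), 0) = Mul(Add(-2145, -160, -1180), 0) = Mul(-3485, 0) = 0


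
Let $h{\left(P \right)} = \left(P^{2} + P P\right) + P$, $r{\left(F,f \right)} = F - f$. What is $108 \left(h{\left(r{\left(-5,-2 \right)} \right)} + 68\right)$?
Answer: $8964$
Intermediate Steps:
$h{\left(P \right)} = P + 2 P^{2}$ ($h{\left(P \right)} = \left(P^{2} + P^{2}\right) + P = 2 P^{2} + P = P + 2 P^{2}$)
$108 \left(h{\left(r{\left(-5,-2 \right)} \right)} + 68\right) = 108 \left(\left(-5 - -2\right) \left(1 + 2 \left(-5 - -2\right)\right) + 68\right) = 108 \left(\left(-5 + 2\right) \left(1 + 2 \left(-5 + 2\right)\right) + 68\right) = 108 \left(- 3 \left(1 + 2 \left(-3\right)\right) + 68\right) = 108 \left(- 3 \left(1 - 6\right) + 68\right) = 108 \left(\left(-3\right) \left(-5\right) + 68\right) = 108 \left(15 + 68\right) = 108 \cdot 83 = 8964$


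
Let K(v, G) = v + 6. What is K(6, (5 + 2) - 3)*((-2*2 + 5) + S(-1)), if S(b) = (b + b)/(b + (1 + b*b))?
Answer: -12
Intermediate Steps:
S(b) = 2*b/(1 + b + b²) (S(b) = (2*b)/(b + (1 + b²)) = (2*b)/(1 + b + b²) = 2*b/(1 + b + b²))
K(v, G) = 6 + v
K(6, (5 + 2) - 3)*((-2*2 + 5) + S(-1)) = (6 + 6)*((-2*2 + 5) + 2*(-1)/(1 - 1 + (-1)²)) = 12*((-4 + 5) + 2*(-1)/(1 - 1 + 1)) = 12*(1 + 2*(-1)/1) = 12*(1 + 2*(-1)*1) = 12*(1 - 2) = 12*(-1) = -12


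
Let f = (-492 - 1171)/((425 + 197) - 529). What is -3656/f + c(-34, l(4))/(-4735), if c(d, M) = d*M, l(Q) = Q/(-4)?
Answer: 1609881338/7874305 ≈ 204.45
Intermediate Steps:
l(Q) = -Q/4 (l(Q) = Q*(-¼) = -Q/4)
c(d, M) = M*d
f = -1663/93 (f = -1663/(622 - 529) = -1663/93 ≈ -17.882)
-3656/f + c(-34, l(4))/(-4735) = -3656/(-1663/93) + (-¼*4*(-34))/(-4735) = -3656*(-93/1663) - 1*(-34)*(-1/4735) = 340008/1663 + 34*(-1/4735) = 340008/1663 - 34/4735 = 1609881338/7874305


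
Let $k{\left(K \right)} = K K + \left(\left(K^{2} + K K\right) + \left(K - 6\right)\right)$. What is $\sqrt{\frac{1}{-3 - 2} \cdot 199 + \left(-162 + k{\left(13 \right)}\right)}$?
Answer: $\frac{\sqrt{7805}}{5} \approx 17.669$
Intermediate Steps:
$k{\left(K \right)} = -6 + K + 3 K^{2}$ ($k{\left(K \right)} = K^{2} + \left(\left(K^{2} + K^{2}\right) + \left(K - 6\right)\right) = K^{2} + \left(2 K^{2} + \left(-6 + K\right)\right) = K^{2} + \left(-6 + K + 2 K^{2}\right) = -6 + K + 3 K^{2}$)
$\sqrt{\frac{1}{-3 - 2} \cdot 199 + \left(-162 + k{\left(13 \right)}\right)} = \sqrt{\frac{1}{-3 - 2} \cdot 199 + \left(-162 + \left(-6 + 13 + 3 \cdot 13^{2}\right)\right)} = \sqrt{\frac{1}{-5} \cdot 199 + \left(-162 + \left(-6 + 13 + 3 \cdot 169\right)\right)} = \sqrt{\left(- \frac{1}{5}\right) 199 + \left(-162 + \left(-6 + 13 + 507\right)\right)} = \sqrt{- \frac{199}{5} + \left(-162 + 514\right)} = \sqrt{- \frac{199}{5} + 352} = \sqrt{\frac{1561}{5}} = \frac{\sqrt{7805}}{5}$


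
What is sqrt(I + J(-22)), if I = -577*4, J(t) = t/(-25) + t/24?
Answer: I*sqrt(2077233)/30 ≈ 48.042*I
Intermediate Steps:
J(t) = t/600 (J(t) = t*(-1/25) + t*(1/24) = -t/25 + t/24 = t/600)
I = -2308
sqrt(I + J(-22)) = sqrt(-2308 + (1/600)*(-22)) = sqrt(-2308 - 11/300) = sqrt(-692411/300) = I*sqrt(2077233)/30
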